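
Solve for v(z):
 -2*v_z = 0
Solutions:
 v(z) = C1


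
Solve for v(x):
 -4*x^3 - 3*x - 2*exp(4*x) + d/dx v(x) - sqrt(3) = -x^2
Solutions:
 v(x) = C1 + x^4 - x^3/3 + 3*x^2/2 + sqrt(3)*x + exp(4*x)/2


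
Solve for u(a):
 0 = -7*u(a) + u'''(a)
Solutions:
 u(a) = C3*exp(7^(1/3)*a) + (C1*sin(sqrt(3)*7^(1/3)*a/2) + C2*cos(sqrt(3)*7^(1/3)*a/2))*exp(-7^(1/3)*a/2)


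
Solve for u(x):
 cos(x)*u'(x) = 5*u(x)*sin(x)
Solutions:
 u(x) = C1/cos(x)^5


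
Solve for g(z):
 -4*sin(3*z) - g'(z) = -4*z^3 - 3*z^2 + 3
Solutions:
 g(z) = C1 + z^4 + z^3 - 3*z + 4*cos(3*z)/3


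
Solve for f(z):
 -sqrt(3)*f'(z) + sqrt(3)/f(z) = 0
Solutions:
 f(z) = -sqrt(C1 + 2*z)
 f(z) = sqrt(C1 + 2*z)


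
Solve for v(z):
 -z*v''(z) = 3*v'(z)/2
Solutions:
 v(z) = C1 + C2/sqrt(z)


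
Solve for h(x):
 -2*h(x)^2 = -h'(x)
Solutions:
 h(x) = -1/(C1 + 2*x)


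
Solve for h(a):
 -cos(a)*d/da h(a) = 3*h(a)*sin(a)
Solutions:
 h(a) = C1*cos(a)^3


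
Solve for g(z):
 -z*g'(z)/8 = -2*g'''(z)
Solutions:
 g(z) = C1 + Integral(C2*airyai(2^(2/3)*z/4) + C3*airybi(2^(2/3)*z/4), z)


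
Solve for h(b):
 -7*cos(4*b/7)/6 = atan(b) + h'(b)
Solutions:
 h(b) = C1 - b*atan(b) + log(b^2 + 1)/2 - 49*sin(4*b/7)/24


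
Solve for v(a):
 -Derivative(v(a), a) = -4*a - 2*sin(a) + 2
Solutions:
 v(a) = C1 + 2*a^2 - 2*a - 2*cos(a)


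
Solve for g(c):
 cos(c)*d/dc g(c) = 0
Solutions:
 g(c) = C1


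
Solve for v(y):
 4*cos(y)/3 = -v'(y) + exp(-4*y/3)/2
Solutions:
 v(y) = C1 - 4*sin(y)/3 - 3*exp(-4*y/3)/8


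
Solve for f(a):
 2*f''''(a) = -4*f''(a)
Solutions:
 f(a) = C1 + C2*a + C3*sin(sqrt(2)*a) + C4*cos(sqrt(2)*a)


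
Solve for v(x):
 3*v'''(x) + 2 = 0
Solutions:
 v(x) = C1 + C2*x + C3*x^2 - x^3/9


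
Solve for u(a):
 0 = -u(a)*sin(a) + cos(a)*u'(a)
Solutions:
 u(a) = C1/cos(a)


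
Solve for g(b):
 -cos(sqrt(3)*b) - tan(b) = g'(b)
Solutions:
 g(b) = C1 + log(cos(b)) - sqrt(3)*sin(sqrt(3)*b)/3


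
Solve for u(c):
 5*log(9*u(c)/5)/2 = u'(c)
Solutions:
 -2*Integral(1/(log(_y) - log(5) + 2*log(3)), (_y, u(c)))/5 = C1 - c


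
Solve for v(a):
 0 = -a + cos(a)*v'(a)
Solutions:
 v(a) = C1 + Integral(a/cos(a), a)


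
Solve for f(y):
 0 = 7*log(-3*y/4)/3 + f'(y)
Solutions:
 f(y) = C1 - 7*y*log(-y)/3 + 7*y*(-log(3) + 1 + 2*log(2))/3


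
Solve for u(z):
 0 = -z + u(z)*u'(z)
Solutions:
 u(z) = -sqrt(C1 + z^2)
 u(z) = sqrt(C1 + z^2)


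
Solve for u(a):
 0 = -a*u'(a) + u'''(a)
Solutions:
 u(a) = C1 + Integral(C2*airyai(a) + C3*airybi(a), a)


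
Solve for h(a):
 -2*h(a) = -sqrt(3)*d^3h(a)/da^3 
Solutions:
 h(a) = C3*exp(2^(1/3)*3^(5/6)*a/3) + (C1*sin(6^(1/3)*a/2) + C2*cos(6^(1/3)*a/2))*exp(-2^(1/3)*3^(5/6)*a/6)


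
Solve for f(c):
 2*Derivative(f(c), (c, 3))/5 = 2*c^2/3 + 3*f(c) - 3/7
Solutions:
 f(c) = C3*exp(15^(1/3)*2^(2/3)*c/2) - 2*c^2/9 + (C1*sin(2^(2/3)*3^(5/6)*5^(1/3)*c/4) + C2*cos(2^(2/3)*3^(5/6)*5^(1/3)*c/4))*exp(-15^(1/3)*2^(2/3)*c/4) + 1/7


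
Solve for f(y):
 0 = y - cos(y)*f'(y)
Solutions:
 f(y) = C1 + Integral(y/cos(y), y)


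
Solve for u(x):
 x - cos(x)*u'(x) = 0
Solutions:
 u(x) = C1 + Integral(x/cos(x), x)


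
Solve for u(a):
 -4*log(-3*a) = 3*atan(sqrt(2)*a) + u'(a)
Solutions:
 u(a) = C1 - 4*a*log(-a) - 3*a*atan(sqrt(2)*a) - 4*a*log(3) + 4*a + 3*sqrt(2)*log(2*a^2 + 1)/4


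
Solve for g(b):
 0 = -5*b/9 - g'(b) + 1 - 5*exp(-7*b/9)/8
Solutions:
 g(b) = C1 - 5*b^2/18 + b + 45*exp(-7*b/9)/56


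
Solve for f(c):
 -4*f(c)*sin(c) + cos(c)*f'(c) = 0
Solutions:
 f(c) = C1/cos(c)^4


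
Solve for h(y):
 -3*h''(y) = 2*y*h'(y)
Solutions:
 h(y) = C1 + C2*erf(sqrt(3)*y/3)


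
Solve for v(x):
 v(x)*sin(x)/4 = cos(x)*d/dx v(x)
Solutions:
 v(x) = C1/cos(x)^(1/4)


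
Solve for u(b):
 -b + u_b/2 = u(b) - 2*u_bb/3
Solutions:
 u(b) = C1*exp(b*(-3 + sqrt(105))/8) + C2*exp(-b*(3 + sqrt(105))/8) - b - 1/2


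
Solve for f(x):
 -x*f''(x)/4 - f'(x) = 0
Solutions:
 f(x) = C1 + C2/x^3


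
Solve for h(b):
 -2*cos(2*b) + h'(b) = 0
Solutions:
 h(b) = C1 + sin(2*b)


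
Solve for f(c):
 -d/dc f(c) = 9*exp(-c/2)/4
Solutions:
 f(c) = C1 + 9*exp(-c/2)/2


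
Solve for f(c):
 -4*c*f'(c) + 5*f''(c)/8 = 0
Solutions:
 f(c) = C1 + C2*erfi(4*sqrt(5)*c/5)


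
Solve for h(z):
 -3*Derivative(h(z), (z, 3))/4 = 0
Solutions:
 h(z) = C1 + C2*z + C3*z^2


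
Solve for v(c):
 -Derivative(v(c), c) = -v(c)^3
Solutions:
 v(c) = -sqrt(2)*sqrt(-1/(C1 + c))/2
 v(c) = sqrt(2)*sqrt(-1/(C1 + c))/2


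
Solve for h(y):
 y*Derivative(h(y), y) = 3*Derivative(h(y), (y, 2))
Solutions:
 h(y) = C1 + C2*erfi(sqrt(6)*y/6)


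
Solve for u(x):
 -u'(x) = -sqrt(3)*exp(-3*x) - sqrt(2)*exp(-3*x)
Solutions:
 u(x) = C1 - sqrt(3)*exp(-3*x)/3 - sqrt(2)*exp(-3*x)/3


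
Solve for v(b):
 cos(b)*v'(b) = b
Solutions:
 v(b) = C1 + Integral(b/cos(b), b)


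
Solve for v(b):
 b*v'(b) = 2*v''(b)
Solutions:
 v(b) = C1 + C2*erfi(b/2)


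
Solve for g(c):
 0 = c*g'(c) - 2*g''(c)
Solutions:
 g(c) = C1 + C2*erfi(c/2)


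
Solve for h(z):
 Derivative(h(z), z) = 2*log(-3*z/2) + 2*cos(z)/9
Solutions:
 h(z) = C1 + 2*z*log(-z) - 2*z - 2*z*log(2) + 2*z*log(3) + 2*sin(z)/9


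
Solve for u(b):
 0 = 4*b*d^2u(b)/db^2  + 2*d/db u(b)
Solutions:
 u(b) = C1 + C2*sqrt(b)


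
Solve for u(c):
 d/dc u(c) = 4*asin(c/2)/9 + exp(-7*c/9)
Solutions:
 u(c) = C1 + 4*c*asin(c/2)/9 + 4*sqrt(4 - c^2)/9 - 9*exp(-7*c/9)/7


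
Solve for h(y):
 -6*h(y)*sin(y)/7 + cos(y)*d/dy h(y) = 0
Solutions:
 h(y) = C1/cos(y)^(6/7)


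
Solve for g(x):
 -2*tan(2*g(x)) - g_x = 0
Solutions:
 g(x) = -asin(C1*exp(-4*x))/2 + pi/2
 g(x) = asin(C1*exp(-4*x))/2


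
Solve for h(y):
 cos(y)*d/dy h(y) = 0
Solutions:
 h(y) = C1


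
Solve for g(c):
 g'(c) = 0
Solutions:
 g(c) = C1


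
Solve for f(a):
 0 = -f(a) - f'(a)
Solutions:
 f(a) = C1*exp(-a)


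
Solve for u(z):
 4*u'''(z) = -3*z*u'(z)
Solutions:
 u(z) = C1 + Integral(C2*airyai(-6^(1/3)*z/2) + C3*airybi(-6^(1/3)*z/2), z)


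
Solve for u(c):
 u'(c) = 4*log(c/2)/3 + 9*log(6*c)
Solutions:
 u(c) = C1 + 31*c*log(c)/3 - 31*c/3 + 2*c*log(2)/3 + c*log(2519424)


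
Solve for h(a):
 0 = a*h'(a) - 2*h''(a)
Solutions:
 h(a) = C1 + C2*erfi(a/2)


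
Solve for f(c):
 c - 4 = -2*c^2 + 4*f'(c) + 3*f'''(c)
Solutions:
 f(c) = C1 + C2*sin(2*sqrt(3)*c/3) + C3*cos(2*sqrt(3)*c/3) + c^3/6 + c^2/8 - 7*c/4


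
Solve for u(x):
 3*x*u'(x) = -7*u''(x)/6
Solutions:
 u(x) = C1 + C2*erf(3*sqrt(7)*x/7)


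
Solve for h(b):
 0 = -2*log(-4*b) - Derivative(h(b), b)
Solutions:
 h(b) = C1 - 2*b*log(-b) + 2*b*(1 - 2*log(2))


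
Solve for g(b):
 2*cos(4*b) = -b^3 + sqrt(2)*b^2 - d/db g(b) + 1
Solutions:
 g(b) = C1 - b^4/4 + sqrt(2)*b^3/3 + b - sin(4*b)/2


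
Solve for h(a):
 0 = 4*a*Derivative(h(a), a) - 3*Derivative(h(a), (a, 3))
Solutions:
 h(a) = C1 + Integral(C2*airyai(6^(2/3)*a/3) + C3*airybi(6^(2/3)*a/3), a)


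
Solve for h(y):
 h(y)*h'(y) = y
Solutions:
 h(y) = -sqrt(C1 + y^2)
 h(y) = sqrt(C1 + y^2)


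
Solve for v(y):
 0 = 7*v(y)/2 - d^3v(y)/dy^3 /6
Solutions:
 v(y) = C3*exp(21^(1/3)*y) + (C1*sin(3^(5/6)*7^(1/3)*y/2) + C2*cos(3^(5/6)*7^(1/3)*y/2))*exp(-21^(1/3)*y/2)


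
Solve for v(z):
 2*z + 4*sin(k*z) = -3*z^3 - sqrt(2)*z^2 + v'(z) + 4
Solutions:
 v(z) = C1 + 3*z^4/4 + sqrt(2)*z^3/3 + z^2 - 4*z - 4*cos(k*z)/k


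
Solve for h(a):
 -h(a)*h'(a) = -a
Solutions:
 h(a) = -sqrt(C1 + a^2)
 h(a) = sqrt(C1 + a^2)


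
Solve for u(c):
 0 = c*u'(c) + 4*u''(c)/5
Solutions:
 u(c) = C1 + C2*erf(sqrt(10)*c/4)


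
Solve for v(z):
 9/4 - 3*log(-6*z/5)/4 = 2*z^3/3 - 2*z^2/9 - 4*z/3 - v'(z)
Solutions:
 v(z) = C1 + z^4/6 - 2*z^3/27 - 2*z^2/3 + 3*z*log(-z)/4 + z*(-3 - 3*log(5)/4 + 3*log(6)/4)


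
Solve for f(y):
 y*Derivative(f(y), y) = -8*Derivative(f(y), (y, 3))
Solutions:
 f(y) = C1 + Integral(C2*airyai(-y/2) + C3*airybi(-y/2), y)


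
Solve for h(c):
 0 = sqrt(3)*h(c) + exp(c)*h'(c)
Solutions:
 h(c) = C1*exp(sqrt(3)*exp(-c))


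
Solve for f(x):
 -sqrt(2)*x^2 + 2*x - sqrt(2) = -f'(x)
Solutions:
 f(x) = C1 + sqrt(2)*x^3/3 - x^2 + sqrt(2)*x


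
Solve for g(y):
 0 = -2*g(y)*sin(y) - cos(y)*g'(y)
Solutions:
 g(y) = C1*cos(y)^2


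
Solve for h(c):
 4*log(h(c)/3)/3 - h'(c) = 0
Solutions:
 3*Integral(1/(-log(_y) + log(3)), (_y, h(c)))/4 = C1 - c


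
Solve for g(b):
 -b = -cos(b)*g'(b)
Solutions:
 g(b) = C1 + Integral(b/cos(b), b)


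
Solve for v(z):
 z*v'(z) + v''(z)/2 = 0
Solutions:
 v(z) = C1 + C2*erf(z)


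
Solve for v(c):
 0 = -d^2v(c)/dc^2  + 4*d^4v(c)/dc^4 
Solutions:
 v(c) = C1 + C2*c + C3*exp(-c/2) + C4*exp(c/2)


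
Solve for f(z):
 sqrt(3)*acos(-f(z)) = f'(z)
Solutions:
 Integral(1/acos(-_y), (_y, f(z))) = C1 + sqrt(3)*z


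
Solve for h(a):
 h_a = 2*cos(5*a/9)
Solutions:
 h(a) = C1 + 18*sin(5*a/9)/5


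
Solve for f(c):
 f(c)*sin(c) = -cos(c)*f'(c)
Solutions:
 f(c) = C1*cos(c)


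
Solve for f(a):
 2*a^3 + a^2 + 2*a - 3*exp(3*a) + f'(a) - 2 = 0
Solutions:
 f(a) = C1 - a^4/2 - a^3/3 - a^2 + 2*a + exp(3*a)


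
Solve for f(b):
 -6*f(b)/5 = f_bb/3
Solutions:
 f(b) = C1*sin(3*sqrt(10)*b/5) + C2*cos(3*sqrt(10)*b/5)


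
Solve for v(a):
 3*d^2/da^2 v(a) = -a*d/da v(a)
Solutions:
 v(a) = C1 + C2*erf(sqrt(6)*a/6)


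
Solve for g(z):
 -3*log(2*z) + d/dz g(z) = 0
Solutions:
 g(z) = C1 + 3*z*log(z) - 3*z + z*log(8)


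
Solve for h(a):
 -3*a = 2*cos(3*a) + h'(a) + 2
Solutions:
 h(a) = C1 - 3*a^2/2 - 2*a - 2*sin(3*a)/3


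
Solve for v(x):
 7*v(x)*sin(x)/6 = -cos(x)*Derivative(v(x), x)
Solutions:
 v(x) = C1*cos(x)^(7/6)


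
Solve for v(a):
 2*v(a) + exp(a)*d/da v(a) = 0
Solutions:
 v(a) = C1*exp(2*exp(-a))


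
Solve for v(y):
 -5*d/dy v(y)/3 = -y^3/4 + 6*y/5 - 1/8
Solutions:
 v(y) = C1 + 3*y^4/80 - 9*y^2/25 + 3*y/40


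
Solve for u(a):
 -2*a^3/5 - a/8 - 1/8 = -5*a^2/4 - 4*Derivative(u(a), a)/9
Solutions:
 u(a) = C1 + 9*a^4/40 - 15*a^3/16 + 9*a^2/64 + 9*a/32


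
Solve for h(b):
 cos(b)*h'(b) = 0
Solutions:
 h(b) = C1


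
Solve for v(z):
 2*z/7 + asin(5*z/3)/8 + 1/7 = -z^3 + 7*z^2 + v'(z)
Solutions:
 v(z) = C1 + z^4/4 - 7*z^3/3 + z^2/7 + z*asin(5*z/3)/8 + z/7 + sqrt(9 - 25*z^2)/40


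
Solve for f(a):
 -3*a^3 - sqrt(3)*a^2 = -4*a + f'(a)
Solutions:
 f(a) = C1 - 3*a^4/4 - sqrt(3)*a^3/3 + 2*a^2


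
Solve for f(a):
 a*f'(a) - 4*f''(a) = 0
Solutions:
 f(a) = C1 + C2*erfi(sqrt(2)*a/4)


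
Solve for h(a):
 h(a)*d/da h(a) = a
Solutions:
 h(a) = -sqrt(C1 + a^2)
 h(a) = sqrt(C1 + a^2)


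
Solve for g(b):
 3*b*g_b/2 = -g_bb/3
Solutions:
 g(b) = C1 + C2*erf(3*b/2)


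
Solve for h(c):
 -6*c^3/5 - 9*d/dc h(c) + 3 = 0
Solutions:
 h(c) = C1 - c^4/30 + c/3


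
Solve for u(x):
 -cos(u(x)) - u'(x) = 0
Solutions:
 u(x) = pi - asin((C1 + exp(2*x))/(C1 - exp(2*x)))
 u(x) = asin((C1 + exp(2*x))/(C1 - exp(2*x)))


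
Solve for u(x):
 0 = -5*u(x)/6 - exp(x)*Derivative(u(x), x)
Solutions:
 u(x) = C1*exp(5*exp(-x)/6)


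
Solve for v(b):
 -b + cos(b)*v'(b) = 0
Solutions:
 v(b) = C1 + Integral(b/cos(b), b)


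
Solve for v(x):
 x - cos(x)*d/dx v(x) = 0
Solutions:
 v(x) = C1 + Integral(x/cos(x), x)


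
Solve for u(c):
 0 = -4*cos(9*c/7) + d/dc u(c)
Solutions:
 u(c) = C1 + 28*sin(9*c/7)/9


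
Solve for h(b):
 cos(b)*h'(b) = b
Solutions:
 h(b) = C1 + Integral(b/cos(b), b)


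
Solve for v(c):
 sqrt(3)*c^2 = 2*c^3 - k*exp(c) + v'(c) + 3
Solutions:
 v(c) = C1 - c^4/2 + sqrt(3)*c^3/3 - 3*c + k*exp(c)


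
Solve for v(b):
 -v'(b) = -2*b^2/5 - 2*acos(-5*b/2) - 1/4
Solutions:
 v(b) = C1 + 2*b^3/15 + 2*b*acos(-5*b/2) + b/4 + 2*sqrt(4 - 25*b^2)/5


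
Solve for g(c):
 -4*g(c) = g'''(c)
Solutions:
 g(c) = C3*exp(-2^(2/3)*c) + (C1*sin(2^(2/3)*sqrt(3)*c/2) + C2*cos(2^(2/3)*sqrt(3)*c/2))*exp(2^(2/3)*c/2)


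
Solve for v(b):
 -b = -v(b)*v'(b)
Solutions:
 v(b) = -sqrt(C1 + b^2)
 v(b) = sqrt(C1 + b^2)


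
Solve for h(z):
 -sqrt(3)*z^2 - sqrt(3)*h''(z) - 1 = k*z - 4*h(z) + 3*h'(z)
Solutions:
 h(z) = C1*exp(sqrt(3)*z*(-3 + sqrt(9 + 16*sqrt(3)))/6) + C2*exp(-sqrt(3)*z*(3 + sqrt(9 + 16*sqrt(3)))/6) + k*z/4 + 3*k/16 + sqrt(3)*z^2/4 + 3*sqrt(3)*z/8 + 9*sqrt(3)/32 + 5/8


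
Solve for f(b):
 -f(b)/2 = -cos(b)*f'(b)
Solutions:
 f(b) = C1*(sin(b) + 1)^(1/4)/(sin(b) - 1)^(1/4)


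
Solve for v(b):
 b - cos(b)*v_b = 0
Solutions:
 v(b) = C1 + Integral(b/cos(b), b)


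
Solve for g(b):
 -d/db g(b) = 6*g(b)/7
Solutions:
 g(b) = C1*exp(-6*b/7)


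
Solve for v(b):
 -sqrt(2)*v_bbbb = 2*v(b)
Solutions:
 v(b) = (C1*sin(2^(5/8)*b/2) + C2*cos(2^(5/8)*b/2))*exp(-2^(5/8)*b/2) + (C3*sin(2^(5/8)*b/2) + C4*cos(2^(5/8)*b/2))*exp(2^(5/8)*b/2)


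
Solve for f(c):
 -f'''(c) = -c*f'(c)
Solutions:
 f(c) = C1 + Integral(C2*airyai(c) + C3*airybi(c), c)


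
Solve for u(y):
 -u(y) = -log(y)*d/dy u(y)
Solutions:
 u(y) = C1*exp(li(y))


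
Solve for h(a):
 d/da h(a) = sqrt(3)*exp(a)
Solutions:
 h(a) = C1 + sqrt(3)*exp(a)


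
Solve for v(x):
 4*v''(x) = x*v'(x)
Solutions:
 v(x) = C1 + C2*erfi(sqrt(2)*x/4)


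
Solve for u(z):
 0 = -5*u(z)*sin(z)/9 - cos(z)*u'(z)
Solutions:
 u(z) = C1*cos(z)^(5/9)


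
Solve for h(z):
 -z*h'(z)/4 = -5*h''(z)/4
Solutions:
 h(z) = C1 + C2*erfi(sqrt(10)*z/10)


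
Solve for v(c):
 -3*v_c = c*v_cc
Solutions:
 v(c) = C1 + C2/c^2


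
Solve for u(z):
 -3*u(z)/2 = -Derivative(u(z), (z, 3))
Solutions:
 u(z) = C3*exp(2^(2/3)*3^(1/3)*z/2) + (C1*sin(2^(2/3)*3^(5/6)*z/4) + C2*cos(2^(2/3)*3^(5/6)*z/4))*exp(-2^(2/3)*3^(1/3)*z/4)


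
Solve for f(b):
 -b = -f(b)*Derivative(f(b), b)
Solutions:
 f(b) = -sqrt(C1 + b^2)
 f(b) = sqrt(C1 + b^2)


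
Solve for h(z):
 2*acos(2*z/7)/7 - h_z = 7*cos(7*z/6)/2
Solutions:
 h(z) = C1 + 2*z*acos(2*z/7)/7 - sqrt(49 - 4*z^2)/7 - 3*sin(7*z/6)


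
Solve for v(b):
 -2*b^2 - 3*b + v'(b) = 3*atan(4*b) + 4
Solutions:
 v(b) = C1 + 2*b^3/3 + 3*b^2/2 + 3*b*atan(4*b) + 4*b - 3*log(16*b^2 + 1)/8


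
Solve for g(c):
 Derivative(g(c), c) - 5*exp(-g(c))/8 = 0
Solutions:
 g(c) = log(C1 + 5*c/8)


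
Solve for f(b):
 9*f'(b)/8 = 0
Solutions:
 f(b) = C1


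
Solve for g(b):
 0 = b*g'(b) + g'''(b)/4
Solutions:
 g(b) = C1 + Integral(C2*airyai(-2^(2/3)*b) + C3*airybi(-2^(2/3)*b), b)


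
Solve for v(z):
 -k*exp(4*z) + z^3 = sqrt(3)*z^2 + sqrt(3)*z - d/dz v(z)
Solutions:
 v(z) = C1 + k*exp(4*z)/4 - z^4/4 + sqrt(3)*z^3/3 + sqrt(3)*z^2/2


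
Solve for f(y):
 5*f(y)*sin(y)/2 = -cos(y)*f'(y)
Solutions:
 f(y) = C1*cos(y)^(5/2)


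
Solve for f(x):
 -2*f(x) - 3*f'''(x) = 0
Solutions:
 f(x) = C3*exp(-2^(1/3)*3^(2/3)*x/3) + (C1*sin(2^(1/3)*3^(1/6)*x/2) + C2*cos(2^(1/3)*3^(1/6)*x/2))*exp(2^(1/3)*3^(2/3)*x/6)


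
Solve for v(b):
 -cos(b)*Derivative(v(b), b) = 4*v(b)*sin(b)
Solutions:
 v(b) = C1*cos(b)^4


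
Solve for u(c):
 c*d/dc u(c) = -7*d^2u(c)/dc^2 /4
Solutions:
 u(c) = C1 + C2*erf(sqrt(14)*c/7)


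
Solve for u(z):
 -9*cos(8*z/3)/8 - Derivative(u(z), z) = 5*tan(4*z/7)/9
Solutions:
 u(z) = C1 + 35*log(cos(4*z/7))/36 - 27*sin(8*z/3)/64


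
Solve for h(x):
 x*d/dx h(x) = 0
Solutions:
 h(x) = C1


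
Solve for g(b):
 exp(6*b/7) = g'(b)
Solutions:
 g(b) = C1 + 7*exp(6*b/7)/6


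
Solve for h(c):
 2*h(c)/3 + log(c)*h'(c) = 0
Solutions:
 h(c) = C1*exp(-2*li(c)/3)


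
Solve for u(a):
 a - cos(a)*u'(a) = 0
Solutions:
 u(a) = C1 + Integral(a/cos(a), a)


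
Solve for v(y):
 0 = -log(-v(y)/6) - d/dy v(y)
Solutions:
 Integral(1/(log(-_y) - log(6)), (_y, v(y))) = C1 - y


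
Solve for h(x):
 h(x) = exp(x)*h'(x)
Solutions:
 h(x) = C1*exp(-exp(-x))


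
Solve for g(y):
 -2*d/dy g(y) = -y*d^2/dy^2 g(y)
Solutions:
 g(y) = C1 + C2*y^3


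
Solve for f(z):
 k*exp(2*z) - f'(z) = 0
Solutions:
 f(z) = C1 + k*exp(2*z)/2


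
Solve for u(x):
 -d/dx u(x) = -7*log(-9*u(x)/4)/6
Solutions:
 -6*Integral(1/(log(-_y) - 2*log(2) + 2*log(3)), (_y, u(x)))/7 = C1 - x


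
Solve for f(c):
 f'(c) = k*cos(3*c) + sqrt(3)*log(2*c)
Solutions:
 f(c) = C1 + sqrt(3)*c*(log(c) - 1) + sqrt(3)*c*log(2) + k*sin(3*c)/3


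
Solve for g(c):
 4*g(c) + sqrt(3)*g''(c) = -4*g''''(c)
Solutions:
 g(c) = (C1*sin(c*cos(atan(sqrt(183)/3)/2)) + C2*cos(c*cos(atan(sqrt(183)/3)/2)))*exp(-c*sin(atan(sqrt(183)/3)/2)) + (C3*sin(c*cos(atan(sqrt(183)/3)/2)) + C4*cos(c*cos(atan(sqrt(183)/3)/2)))*exp(c*sin(atan(sqrt(183)/3)/2))


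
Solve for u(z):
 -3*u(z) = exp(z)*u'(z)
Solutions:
 u(z) = C1*exp(3*exp(-z))


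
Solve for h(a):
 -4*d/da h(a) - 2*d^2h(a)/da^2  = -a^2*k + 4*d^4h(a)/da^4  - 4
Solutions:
 h(a) = C1 + C2*exp(-6^(1/3)*a*(-(18 + sqrt(330))^(1/3) + 6^(1/3)/(18 + sqrt(330))^(1/3))/12)*sin(2^(1/3)*3^(1/6)*a*(3*2^(1/3)/(18 + sqrt(330))^(1/3) + 3^(2/3)*(18 + sqrt(330))^(1/3))/12) + C3*exp(-6^(1/3)*a*(-(18 + sqrt(330))^(1/3) + 6^(1/3)/(18 + sqrt(330))^(1/3))/12)*cos(2^(1/3)*3^(1/6)*a*(3*2^(1/3)/(18 + sqrt(330))^(1/3) + 3^(2/3)*(18 + sqrt(330))^(1/3))/12) + C4*exp(6^(1/3)*a*(-(18 + sqrt(330))^(1/3) + 6^(1/3)/(18 + sqrt(330))^(1/3))/6) + a^3*k/12 - a^2*k/8 + a*k/8 + a


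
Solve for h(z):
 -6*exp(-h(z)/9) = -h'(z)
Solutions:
 h(z) = 9*log(C1 + 2*z/3)


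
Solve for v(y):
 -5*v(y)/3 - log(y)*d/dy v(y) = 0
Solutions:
 v(y) = C1*exp(-5*li(y)/3)


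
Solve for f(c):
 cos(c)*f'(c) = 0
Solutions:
 f(c) = C1


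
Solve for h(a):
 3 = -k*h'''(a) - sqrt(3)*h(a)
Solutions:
 h(a) = C1*exp(3^(1/6)*a*(-1/k)^(1/3)) + C2*exp(a*(-1/k)^(1/3)*(-3^(1/6) + 3^(2/3)*I)/2) + C3*exp(-a*(-1/k)^(1/3)*(3^(1/6) + 3^(2/3)*I)/2) - sqrt(3)


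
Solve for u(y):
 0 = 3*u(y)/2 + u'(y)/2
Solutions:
 u(y) = C1*exp(-3*y)


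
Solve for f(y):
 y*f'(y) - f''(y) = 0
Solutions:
 f(y) = C1 + C2*erfi(sqrt(2)*y/2)


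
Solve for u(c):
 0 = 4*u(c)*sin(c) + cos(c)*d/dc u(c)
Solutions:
 u(c) = C1*cos(c)^4


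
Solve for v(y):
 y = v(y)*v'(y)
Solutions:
 v(y) = -sqrt(C1 + y^2)
 v(y) = sqrt(C1 + y^2)


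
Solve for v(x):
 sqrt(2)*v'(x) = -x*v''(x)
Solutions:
 v(x) = C1 + C2*x^(1 - sqrt(2))


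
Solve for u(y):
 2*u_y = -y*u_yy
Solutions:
 u(y) = C1 + C2/y


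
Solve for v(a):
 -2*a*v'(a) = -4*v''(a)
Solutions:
 v(a) = C1 + C2*erfi(a/2)


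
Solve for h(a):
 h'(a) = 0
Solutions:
 h(a) = C1


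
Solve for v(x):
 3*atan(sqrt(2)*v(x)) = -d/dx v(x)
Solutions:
 Integral(1/atan(sqrt(2)*_y), (_y, v(x))) = C1 - 3*x


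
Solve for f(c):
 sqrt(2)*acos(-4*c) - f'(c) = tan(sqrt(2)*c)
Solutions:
 f(c) = C1 + sqrt(2)*(c*acos(-4*c) + sqrt(1 - 16*c^2)/4) + sqrt(2)*log(cos(sqrt(2)*c))/2


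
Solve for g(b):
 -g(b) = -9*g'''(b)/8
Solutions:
 g(b) = C3*exp(2*3^(1/3)*b/3) + (C1*sin(3^(5/6)*b/3) + C2*cos(3^(5/6)*b/3))*exp(-3^(1/3)*b/3)


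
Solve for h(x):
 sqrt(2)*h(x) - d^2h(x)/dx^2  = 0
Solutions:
 h(x) = C1*exp(-2^(1/4)*x) + C2*exp(2^(1/4)*x)


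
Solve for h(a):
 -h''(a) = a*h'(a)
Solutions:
 h(a) = C1 + C2*erf(sqrt(2)*a/2)


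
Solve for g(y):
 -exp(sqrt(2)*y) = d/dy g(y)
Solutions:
 g(y) = C1 - sqrt(2)*exp(sqrt(2)*y)/2


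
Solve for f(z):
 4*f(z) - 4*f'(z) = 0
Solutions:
 f(z) = C1*exp(z)


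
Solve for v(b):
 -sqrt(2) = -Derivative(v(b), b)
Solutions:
 v(b) = C1 + sqrt(2)*b


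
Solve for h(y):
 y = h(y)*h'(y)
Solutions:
 h(y) = -sqrt(C1 + y^2)
 h(y) = sqrt(C1 + y^2)


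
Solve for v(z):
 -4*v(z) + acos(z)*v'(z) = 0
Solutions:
 v(z) = C1*exp(4*Integral(1/acos(z), z))


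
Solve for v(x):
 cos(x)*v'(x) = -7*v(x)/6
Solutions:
 v(x) = C1*(sin(x) - 1)^(7/12)/(sin(x) + 1)^(7/12)


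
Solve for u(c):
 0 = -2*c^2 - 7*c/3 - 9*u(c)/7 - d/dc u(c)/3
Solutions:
 u(c) = C1*exp(-27*c/7) - 14*c^2/9 - 245*c/243 + 1715/6561


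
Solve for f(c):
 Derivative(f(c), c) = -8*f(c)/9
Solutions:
 f(c) = C1*exp(-8*c/9)


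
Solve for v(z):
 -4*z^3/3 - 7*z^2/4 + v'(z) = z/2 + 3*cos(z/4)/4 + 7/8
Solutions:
 v(z) = C1 + z^4/3 + 7*z^3/12 + z^2/4 + 7*z/8 + 3*sin(z/4)


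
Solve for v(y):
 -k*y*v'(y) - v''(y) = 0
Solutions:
 v(y) = Piecewise((-sqrt(2)*sqrt(pi)*C1*erf(sqrt(2)*sqrt(k)*y/2)/(2*sqrt(k)) - C2, (k > 0) | (k < 0)), (-C1*y - C2, True))


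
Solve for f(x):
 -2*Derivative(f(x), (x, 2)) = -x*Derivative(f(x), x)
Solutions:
 f(x) = C1 + C2*erfi(x/2)


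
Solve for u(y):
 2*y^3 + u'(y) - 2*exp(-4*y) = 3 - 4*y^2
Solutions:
 u(y) = C1 - y^4/2 - 4*y^3/3 + 3*y - exp(-4*y)/2


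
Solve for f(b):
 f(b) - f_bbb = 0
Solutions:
 f(b) = C3*exp(b) + (C1*sin(sqrt(3)*b/2) + C2*cos(sqrt(3)*b/2))*exp(-b/2)


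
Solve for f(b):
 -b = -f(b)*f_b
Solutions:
 f(b) = -sqrt(C1 + b^2)
 f(b) = sqrt(C1 + b^2)


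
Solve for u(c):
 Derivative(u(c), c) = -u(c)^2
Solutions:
 u(c) = 1/(C1 + c)


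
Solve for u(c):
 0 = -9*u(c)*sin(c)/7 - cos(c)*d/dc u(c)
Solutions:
 u(c) = C1*cos(c)^(9/7)


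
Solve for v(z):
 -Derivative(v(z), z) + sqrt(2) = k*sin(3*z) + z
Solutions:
 v(z) = C1 + k*cos(3*z)/3 - z^2/2 + sqrt(2)*z


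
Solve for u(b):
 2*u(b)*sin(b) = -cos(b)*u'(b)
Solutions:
 u(b) = C1*cos(b)^2


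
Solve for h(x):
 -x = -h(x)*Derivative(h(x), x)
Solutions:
 h(x) = -sqrt(C1 + x^2)
 h(x) = sqrt(C1 + x^2)


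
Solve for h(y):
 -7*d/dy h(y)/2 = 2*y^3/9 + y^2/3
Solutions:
 h(y) = C1 - y^4/63 - 2*y^3/63


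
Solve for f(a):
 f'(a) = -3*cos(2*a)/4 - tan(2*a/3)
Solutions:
 f(a) = C1 + 3*log(cos(2*a/3))/2 - 3*sin(2*a)/8


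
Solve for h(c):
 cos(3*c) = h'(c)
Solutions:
 h(c) = C1 + sin(3*c)/3


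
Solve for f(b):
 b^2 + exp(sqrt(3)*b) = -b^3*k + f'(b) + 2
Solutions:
 f(b) = C1 + b^4*k/4 + b^3/3 - 2*b + sqrt(3)*exp(sqrt(3)*b)/3


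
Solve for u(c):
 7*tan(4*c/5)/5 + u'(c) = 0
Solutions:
 u(c) = C1 + 7*log(cos(4*c/5))/4


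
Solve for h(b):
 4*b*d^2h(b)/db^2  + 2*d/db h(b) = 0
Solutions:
 h(b) = C1 + C2*sqrt(b)


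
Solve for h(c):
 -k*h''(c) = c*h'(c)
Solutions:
 h(c) = C1 + C2*sqrt(k)*erf(sqrt(2)*c*sqrt(1/k)/2)


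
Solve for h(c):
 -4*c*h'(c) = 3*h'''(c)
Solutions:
 h(c) = C1 + Integral(C2*airyai(-6^(2/3)*c/3) + C3*airybi(-6^(2/3)*c/3), c)


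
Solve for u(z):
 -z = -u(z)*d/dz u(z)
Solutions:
 u(z) = -sqrt(C1 + z^2)
 u(z) = sqrt(C1 + z^2)


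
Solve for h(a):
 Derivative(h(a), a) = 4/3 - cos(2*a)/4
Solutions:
 h(a) = C1 + 4*a/3 - sin(2*a)/8


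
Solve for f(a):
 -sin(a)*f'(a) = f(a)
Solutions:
 f(a) = C1*sqrt(cos(a) + 1)/sqrt(cos(a) - 1)


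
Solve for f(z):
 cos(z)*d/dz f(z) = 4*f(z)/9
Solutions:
 f(z) = C1*(sin(z) + 1)^(2/9)/(sin(z) - 1)^(2/9)


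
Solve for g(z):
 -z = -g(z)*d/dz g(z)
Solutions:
 g(z) = -sqrt(C1 + z^2)
 g(z) = sqrt(C1 + z^2)


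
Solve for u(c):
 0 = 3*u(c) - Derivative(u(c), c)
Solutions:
 u(c) = C1*exp(3*c)


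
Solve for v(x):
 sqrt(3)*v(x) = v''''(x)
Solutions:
 v(x) = C1*exp(-3^(1/8)*x) + C2*exp(3^(1/8)*x) + C3*sin(3^(1/8)*x) + C4*cos(3^(1/8)*x)


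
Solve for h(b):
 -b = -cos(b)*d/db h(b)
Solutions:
 h(b) = C1 + Integral(b/cos(b), b)


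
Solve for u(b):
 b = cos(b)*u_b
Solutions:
 u(b) = C1 + Integral(b/cos(b), b)


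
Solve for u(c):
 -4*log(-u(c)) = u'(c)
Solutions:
 -li(-u(c)) = C1 - 4*c


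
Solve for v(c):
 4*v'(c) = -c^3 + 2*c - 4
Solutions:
 v(c) = C1 - c^4/16 + c^2/4 - c


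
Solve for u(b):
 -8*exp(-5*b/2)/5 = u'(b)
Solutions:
 u(b) = C1 + 16*exp(-5*b/2)/25


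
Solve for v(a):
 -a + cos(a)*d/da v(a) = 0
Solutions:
 v(a) = C1 + Integral(a/cos(a), a)


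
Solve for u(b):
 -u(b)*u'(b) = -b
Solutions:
 u(b) = -sqrt(C1 + b^2)
 u(b) = sqrt(C1 + b^2)


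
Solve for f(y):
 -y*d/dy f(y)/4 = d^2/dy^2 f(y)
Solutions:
 f(y) = C1 + C2*erf(sqrt(2)*y/4)


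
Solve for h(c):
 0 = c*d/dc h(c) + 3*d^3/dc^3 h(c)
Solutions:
 h(c) = C1 + Integral(C2*airyai(-3^(2/3)*c/3) + C3*airybi(-3^(2/3)*c/3), c)


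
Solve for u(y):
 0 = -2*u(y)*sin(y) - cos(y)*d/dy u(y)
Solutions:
 u(y) = C1*cos(y)^2


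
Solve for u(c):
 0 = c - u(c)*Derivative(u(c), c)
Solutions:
 u(c) = -sqrt(C1 + c^2)
 u(c) = sqrt(C1 + c^2)


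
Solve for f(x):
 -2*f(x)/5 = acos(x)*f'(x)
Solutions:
 f(x) = C1*exp(-2*Integral(1/acos(x), x)/5)


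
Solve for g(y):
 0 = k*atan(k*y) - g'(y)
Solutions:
 g(y) = C1 + k*Piecewise((y*atan(k*y) - log(k^2*y^2 + 1)/(2*k), Ne(k, 0)), (0, True))


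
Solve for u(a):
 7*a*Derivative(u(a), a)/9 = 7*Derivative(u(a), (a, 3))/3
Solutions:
 u(a) = C1 + Integral(C2*airyai(3^(2/3)*a/3) + C3*airybi(3^(2/3)*a/3), a)


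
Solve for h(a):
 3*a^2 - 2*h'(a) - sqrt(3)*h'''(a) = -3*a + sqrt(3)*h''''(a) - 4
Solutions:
 h(a) = C1 + C2*exp(a*(-2 + (1 + 9*sqrt(3) + sqrt(-1 + (1 + 9*sqrt(3))^2))^(-1/3) + (1 + 9*sqrt(3) + sqrt(-1 + (1 + 9*sqrt(3))^2))^(1/3))/6)*sin(sqrt(3)*a*(-(1 + 9*sqrt(3) + sqrt(-1 + (1 + 9*sqrt(3))^2))^(1/3) + (1 + 9*sqrt(3) + sqrt(-1 + (1 + 9*sqrt(3))^2))^(-1/3))/6) + C3*exp(a*(-2 + (1 + 9*sqrt(3) + sqrt(-1 + (1 + 9*sqrt(3))^2))^(-1/3) + (1 + 9*sqrt(3) + sqrt(-1 + (1 + 9*sqrt(3))^2))^(1/3))/6)*cos(sqrt(3)*a*(-(1 + 9*sqrt(3) + sqrt(-1 + (1 + 9*sqrt(3))^2))^(1/3) + (1 + 9*sqrt(3) + sqrt(-1 + (1 + 9*sqrt(3))^2))^(-1/3))/6) + C4*exp(-a*((1 + 9*sqrt(3) + sqrt(-1 + (1 + 9*sqrt(3))^2))^(-1/3) + 1 + (1 + 9*sqrt(3) + sqrt(-1 + (1 + 9*sqrt(3))^2))^(1/3))/3) + a^3/2 + 3*a^2/4 - 3*sqrt(3)*a/2 + 2*a


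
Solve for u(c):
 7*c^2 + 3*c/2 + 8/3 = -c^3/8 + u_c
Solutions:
 u(c) = C1 + c^4/32 + 7*c^3/3 + 3*c^2/4 + 8*c/3


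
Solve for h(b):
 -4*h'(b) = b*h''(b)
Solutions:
 h(b) = C1 + C2/b^3


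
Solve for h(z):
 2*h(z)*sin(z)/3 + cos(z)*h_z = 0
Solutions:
 h(z) = C1*cos(z)^(2/3)


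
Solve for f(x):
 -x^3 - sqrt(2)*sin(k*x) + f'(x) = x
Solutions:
 f(x) = C1 + x^4/4 + x^2/2 - sqrt(2)*cos(k*x)/k


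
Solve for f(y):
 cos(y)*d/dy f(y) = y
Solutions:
 f(y) = C1 + Integral(y/cos(y), y)


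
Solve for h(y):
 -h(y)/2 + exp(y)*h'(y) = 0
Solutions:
 h(y) = C1*exp(-exp(-y)/2)


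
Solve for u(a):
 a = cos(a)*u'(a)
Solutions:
 u(a) = C1 + Integral(a/cos(a), a)


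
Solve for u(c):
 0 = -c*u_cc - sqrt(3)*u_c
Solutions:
 u(c) = C1 + C2*c^(1 - sqrt(3))


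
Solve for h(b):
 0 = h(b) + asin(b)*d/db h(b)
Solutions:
 h(b) = C1*exp(-Integral(1/asin(b), b))


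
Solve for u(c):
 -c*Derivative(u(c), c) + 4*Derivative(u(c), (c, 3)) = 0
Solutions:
 u(c) = C1 + Integral(C2*airyai(2^(1/3)*c/2) + C3*airybi(2^(1/3)*c/2), c)


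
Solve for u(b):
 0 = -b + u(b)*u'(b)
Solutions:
 u(b) = -sqrt(C1 + b^2)
 u(b) = sqrt(C1 + b^2)


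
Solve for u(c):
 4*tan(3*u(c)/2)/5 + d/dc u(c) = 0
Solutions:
 u(c) = -2*asin(C1*exp(-6*c/5))/3 + 2*pi/3
 u(c) = 2*asin(C1*exp(-6*c/5))/3


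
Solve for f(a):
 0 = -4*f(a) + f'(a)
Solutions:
 f(a) = C1*exp(4*a)


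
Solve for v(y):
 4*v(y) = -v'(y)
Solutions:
 v(y) = C1*exp(-4*y)


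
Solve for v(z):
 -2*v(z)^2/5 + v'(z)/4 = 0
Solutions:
 v(z) = -5/(C1 + 8*z)


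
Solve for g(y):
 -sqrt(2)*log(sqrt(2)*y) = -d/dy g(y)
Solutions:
 g(y) = C1 + sqrt(2)*y*log(y) - sqrt(2)*y + sqrt(2)*y*log(2)/2


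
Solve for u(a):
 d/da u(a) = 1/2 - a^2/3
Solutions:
 u(a) = C1 - a^3/9 + a/2


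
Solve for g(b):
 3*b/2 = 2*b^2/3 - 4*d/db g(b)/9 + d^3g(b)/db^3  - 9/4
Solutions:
 g(b) = C1 + C2*exp(-2*b/3) + C3*exp(2*b/3) + b^3/2 - 27*b^2/16 + 27*b/16


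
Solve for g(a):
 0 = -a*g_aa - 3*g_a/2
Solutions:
 g(a) = C1 + C2/sqrt(a)


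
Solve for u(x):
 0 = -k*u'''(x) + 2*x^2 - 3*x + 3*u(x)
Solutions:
 u(x) = C1*exp(3^(1/3)*x*(1/k)^(1/3)) + C2*exp(x*(-3^(1/3) + 3^(5/6)*I)*(1/k)^(1/3)/2) + C3*exp(-x*(3^(1/3) + 3^(5/6)*I)*(1/k)^(1/3)/2) - 2*x^2/3 + x


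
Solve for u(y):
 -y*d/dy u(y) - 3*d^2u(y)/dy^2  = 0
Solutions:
 u(y) = C1 + C2*erf(sqrt(6)*y/6)


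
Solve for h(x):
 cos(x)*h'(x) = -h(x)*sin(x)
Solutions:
 h(x) = C1*cos(x)


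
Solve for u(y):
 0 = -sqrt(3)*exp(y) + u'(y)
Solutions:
 u(y) = C1 + sqrt(3)*exp(y)


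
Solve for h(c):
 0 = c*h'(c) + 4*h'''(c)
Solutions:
 h(c) = C1 + Integral(C2*airyai(-2^(1/3)*c/2) + C3*airybi(-2^(1/3)*c/2), c)


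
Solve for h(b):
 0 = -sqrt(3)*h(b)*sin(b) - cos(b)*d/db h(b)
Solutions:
 h(b) = C1*cos(b)^(sqrt(3))


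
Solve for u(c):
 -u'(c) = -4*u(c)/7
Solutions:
 u(c) = C1*exp(4*c/7)


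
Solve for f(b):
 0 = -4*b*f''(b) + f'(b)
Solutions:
 f(b) = C1 + C2*b^(5/4)


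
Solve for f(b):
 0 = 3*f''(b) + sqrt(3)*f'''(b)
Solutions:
 f(b) = C1 + C2*b + C3*exp(-sqrt(3)*b)


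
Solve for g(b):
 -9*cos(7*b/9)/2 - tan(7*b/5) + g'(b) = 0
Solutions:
 g(b) = C1 - 5*log(cos(7*b/5))/7 + 81*sin(7*b/9)/14


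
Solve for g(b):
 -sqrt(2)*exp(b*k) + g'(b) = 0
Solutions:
 g(b) = C1 + sqrt(2)*exp(b*k)/k


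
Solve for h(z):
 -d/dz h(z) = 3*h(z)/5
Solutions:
 h(z) = C1*exp(-3*z/5)


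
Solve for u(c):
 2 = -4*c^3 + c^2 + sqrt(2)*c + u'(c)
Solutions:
 u(c) = C1 + c^4 - c^3/3 - sqrt(2)*c^2/2 + 2*c


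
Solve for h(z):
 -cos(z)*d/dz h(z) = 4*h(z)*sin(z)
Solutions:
 h(z) = C1*cos(z)^4


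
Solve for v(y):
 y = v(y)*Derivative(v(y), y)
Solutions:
 v(y) = -sqrt(C1 + y^2)
 v(y) = sqrt(C1 + y^2)


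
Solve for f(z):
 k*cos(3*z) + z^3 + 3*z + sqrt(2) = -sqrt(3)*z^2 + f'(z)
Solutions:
 f(z) = C1 + k*sin(3*z)/3 + z^4/4 + sqrt(3)*z^3/3 + 3*z^2/2 + sqrt(2)*z


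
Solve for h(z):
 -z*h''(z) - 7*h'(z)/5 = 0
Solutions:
 h(z) = C1 + C2/z^(2/5)


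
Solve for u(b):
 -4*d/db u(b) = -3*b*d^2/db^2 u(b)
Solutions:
 u(b) = C1 + C2*b^(7/3)


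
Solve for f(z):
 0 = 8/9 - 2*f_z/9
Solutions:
 f(z) = C1 + 4*z


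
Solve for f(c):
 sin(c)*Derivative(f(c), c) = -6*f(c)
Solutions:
 f(c) = C1*(cos(c)^3 + 3*cos(c)^2 + 3*cos(c) + 1)/(cos(c)^3 - 3*cos(c)^2 + 3*cos(c) - 1)


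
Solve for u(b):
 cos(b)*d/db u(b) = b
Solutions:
 u(b) = C1 + Integral(b/cos(b), b)


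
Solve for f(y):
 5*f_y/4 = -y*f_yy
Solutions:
 f(y) = C1 + C2/y^(1/4)


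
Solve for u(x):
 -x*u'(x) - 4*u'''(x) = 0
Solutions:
 u(x) = C1 + Integral(C2*airyai(-2^(1/3)*x/2) + C3*airybi(-2^(1/3)*x/2), x)


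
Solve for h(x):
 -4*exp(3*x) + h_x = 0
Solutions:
 h(x) = C1 + 4*exp(3*x)/3


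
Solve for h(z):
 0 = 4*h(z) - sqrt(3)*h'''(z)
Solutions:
 h(z) = C3*exp(2^(2/3)*3^(5/6)*z/3) + (C1*sin(2^(2/3)*3^(1/3)*z/2) + C2*cos(2^(2/3)*3^(1/3)*z/2))*exp(-2^(2/3)*3^(5/6)*z/6)


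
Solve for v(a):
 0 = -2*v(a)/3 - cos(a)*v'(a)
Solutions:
 v(a) = C1*(sin(a) - 1)^(1/3)/(sin(a) + 1)^(1/3)


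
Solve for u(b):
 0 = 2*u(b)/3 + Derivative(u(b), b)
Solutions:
 u(b) = C1*exp(-2*b/3)


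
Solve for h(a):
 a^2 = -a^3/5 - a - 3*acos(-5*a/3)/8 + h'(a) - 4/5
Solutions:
 h(a) = C1 + a^4/20 + a^3/3 + a^2/2 + 3*a*acos(-5*a/3)/8 + 4*a/5 + 3*sqrt(9 - 25*a^2)/40


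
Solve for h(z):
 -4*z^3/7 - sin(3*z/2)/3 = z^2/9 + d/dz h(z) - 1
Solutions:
 h(z) = C1 - z^4/7 - z^3/27 + z + 2*cos(3*z/2)/9


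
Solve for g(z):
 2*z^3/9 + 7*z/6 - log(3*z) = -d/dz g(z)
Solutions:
 g(z) = C1 - z^4/18 - 7*z^2/12 + z*log(z) - z + z*log(3)


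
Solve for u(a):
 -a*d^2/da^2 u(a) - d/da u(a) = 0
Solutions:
 u(a) = C1 + C2*log(a)


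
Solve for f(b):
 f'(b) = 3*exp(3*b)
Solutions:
 f(b) = C1 + exp(3*b)


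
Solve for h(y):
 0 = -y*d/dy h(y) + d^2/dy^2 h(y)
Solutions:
 h(y) = C1 + C2*erfi(sqrt(2)*y/2)


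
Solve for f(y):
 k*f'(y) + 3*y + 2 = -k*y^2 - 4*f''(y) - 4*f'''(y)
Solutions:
 f(y) = C1 + C2*exp(y*(sqrt(1 - k) - 1)/2) + C3*exp(-y*(sqrt(1 - k) + 1)/2) - y^3/3 + 5*y^2/(2*k) + 6*y/k - 20*y/k^2


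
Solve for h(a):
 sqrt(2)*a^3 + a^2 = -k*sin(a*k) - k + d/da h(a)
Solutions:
 h(a) = C1 + sqrt(2)*a^4/4 + a^3/3 + a*k - cos(a*k)


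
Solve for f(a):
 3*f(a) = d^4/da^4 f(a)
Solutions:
 f(a) = C1*exp(-3^(1/4)*a) + C2*exp(3^(1/4)*a) + C3*sin(3^(1/4)*a) + C4*cos(3^(1/4)*a)


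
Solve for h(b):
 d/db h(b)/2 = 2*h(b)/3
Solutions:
 h(b) = C1*exp(4*b/3)


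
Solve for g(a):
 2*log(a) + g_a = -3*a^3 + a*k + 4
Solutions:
 g(a) = C1 - 3*a^4/4 + a^2*k/2 - 2*a*log(a) + 6*a


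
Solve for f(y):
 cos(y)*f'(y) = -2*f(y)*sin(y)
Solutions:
 f(y) = C1*cos(y)^2


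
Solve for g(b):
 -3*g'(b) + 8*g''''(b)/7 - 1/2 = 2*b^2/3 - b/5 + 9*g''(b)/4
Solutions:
 g(b) = C1 + C2*exp(-42^(1/3)*b*(42^(1/3)/(sqrt(214) + 16)^(1/3) + (sqrt(214) + 16)^(1/3))/16)*sin(14^(1/3)*3^(1/6)*b*(-3^(2/3)*(sqrt(214) + 16)^(1/3) + 3*14^(1/3)/(sqrt(214) + 16)^(1/3))/16) + C3*exp(-42^(1/3)*b*(42^(1/3)/(sqrt(214) + 16)^(1/3) + (sqrt(214) + 16)^(1/3))/16)*cos(14^(1/3)*3^(1/6)*b*(-3^(2/3)*(sqrt(214) + 16)^(1/3) + 3*14^(1/3)/(sqrt(214) + 16)^(1/3))/16) + C4*exp(42^(1/3)*b*(42^(1/3)/(sqrt(214) + 16)^(1/3) + (sqrt(214) + 16)^(1/3))/8) - 2*b^3/27 + b^2/5 - 7*b/15


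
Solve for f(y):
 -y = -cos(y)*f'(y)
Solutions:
 f(y) = C1 + Integral(y/cos(y), y)


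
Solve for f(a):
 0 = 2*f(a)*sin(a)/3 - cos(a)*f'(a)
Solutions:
 f(a) = C1/cos(a)^(2/3)


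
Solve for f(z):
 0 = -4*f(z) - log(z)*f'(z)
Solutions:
 f(z) = C1*exp(-4*li(z))


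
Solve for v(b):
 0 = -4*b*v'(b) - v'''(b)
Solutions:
 v(b) = C1 + Integral(C2*airyai(-2^(2/3)*b) + C3*airybi(-2^(2/3)*b), b)


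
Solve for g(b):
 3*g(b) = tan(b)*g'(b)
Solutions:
 g(b) = C1*sin(b)^3


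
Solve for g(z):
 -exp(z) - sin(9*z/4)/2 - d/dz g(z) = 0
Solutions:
 g(z) = C1 - exp(z) + 2*cos(9*z/4)/9


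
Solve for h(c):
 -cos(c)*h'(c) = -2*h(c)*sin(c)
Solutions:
 h(c) = C1/cos(c)^2


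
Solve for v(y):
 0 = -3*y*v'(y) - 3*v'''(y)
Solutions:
 v(y) = C1 + Integral(C2*airyai(-y) + C3*airybi(-y), y)


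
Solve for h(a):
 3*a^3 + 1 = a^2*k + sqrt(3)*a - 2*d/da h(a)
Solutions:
 h(a) = C1 - 3*a^4/8 + a^3*k/6 + sqrt(3)*a^2/4 - a/2


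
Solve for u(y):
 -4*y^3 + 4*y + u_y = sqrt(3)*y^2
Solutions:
 u(y) = C1 + y^4 + sqrt(3)*y^3/3 - 2*y^2


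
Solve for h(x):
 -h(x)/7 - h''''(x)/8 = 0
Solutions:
 h(x) = (C1*sin(2^(1/4)*7^(3/4)*x/7) + C2*cos(2^(1/4)*7^(3/4)*x/7))*exp(-2^(1/4)*7^(3/4)*x/7) + (C3*sin(2^(1/4)*7^(3/4)*x/7) + C4*cos(2^(1/4)*7^(3/4)*x/7))*exp(2^(1/4)*7^(3/4)*x/7)


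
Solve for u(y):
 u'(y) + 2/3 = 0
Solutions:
 u(y) = C1 - 2*y/3


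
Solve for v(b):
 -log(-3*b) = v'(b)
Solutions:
 v(b) = C1 - b*log(-b) + b*(1 - log(3))


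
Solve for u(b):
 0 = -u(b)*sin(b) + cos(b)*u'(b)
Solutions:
 u(b) = C1/cos(b)


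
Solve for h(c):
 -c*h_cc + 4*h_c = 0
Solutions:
 h(c) = C1 + C2*c^5


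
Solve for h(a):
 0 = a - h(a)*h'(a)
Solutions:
 h(a) = -sqrt(C1 + a^2)
 h(a) = sqrt(C1 + a^2)


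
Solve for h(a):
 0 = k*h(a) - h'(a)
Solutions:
 h(a) = C1*exp(a*k)


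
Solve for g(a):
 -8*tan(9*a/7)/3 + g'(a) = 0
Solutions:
 g(a) = C1 - 56*log(cos(9*a/7))/27


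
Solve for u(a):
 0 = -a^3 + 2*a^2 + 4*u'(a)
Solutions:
 u(a) = C1 + a^4/16 - a^3/6


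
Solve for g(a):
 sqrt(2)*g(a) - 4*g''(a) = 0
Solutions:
 g(a) = C1*exp(-2^(1/4)*a/2) + C2*exp(2^(1/4)*a/2)


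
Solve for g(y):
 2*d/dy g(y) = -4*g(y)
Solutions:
 g(y) = C1*exp(-2*y)


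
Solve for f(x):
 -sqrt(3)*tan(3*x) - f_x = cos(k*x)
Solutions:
 f(x) = C1 - Piecewise((sin(k*x)/k, Ne(k, 0)), (x, True)) + sqrt(3)*log(cos(3*x))/3


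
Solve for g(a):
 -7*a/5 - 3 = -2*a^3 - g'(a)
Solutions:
 g(a) = C1 - a^4/2 + 7*a^2/10 + 3*a


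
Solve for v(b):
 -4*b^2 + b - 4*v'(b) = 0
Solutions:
 v(b) = C1 - b^3/3 + b^2/8


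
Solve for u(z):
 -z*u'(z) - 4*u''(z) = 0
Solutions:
 u(z) = C1 + C2*erf(sqrt(2)*z/4)


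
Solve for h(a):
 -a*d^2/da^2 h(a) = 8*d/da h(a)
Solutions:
 h(a) = C1 + C2/a^7


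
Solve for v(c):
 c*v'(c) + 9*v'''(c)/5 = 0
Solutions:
 v(c) = C1 + Integral(C2*airyai(-15^(1/3)*c/3) + C3*airybi(-15^(1/3)*c/3), c)


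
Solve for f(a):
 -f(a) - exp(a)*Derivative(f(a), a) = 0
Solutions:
 f(a) = C1*exp(exp(-a))


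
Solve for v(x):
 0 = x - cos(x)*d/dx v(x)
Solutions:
 v(x) = C1 + Integral(x/cos(x), x)


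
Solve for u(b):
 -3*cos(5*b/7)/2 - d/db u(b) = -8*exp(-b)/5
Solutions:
 u(b) = C1 - 21*sin(5*b/7)/10 - 8*exp(-b)/5


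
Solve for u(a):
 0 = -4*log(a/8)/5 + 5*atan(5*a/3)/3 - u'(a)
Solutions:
 u(a) = C1 - 4*a*log(a)/5 + 5*a*atan(5*a/3)/3 + 4*a/5 + 12*a*log(2)/5 - log(25*a^2 + 9)/2


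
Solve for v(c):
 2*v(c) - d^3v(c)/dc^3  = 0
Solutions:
 v(c) = C3*exp(2^(1/3)*c) + (C1*sin(2^(1/3)*sqrt(3)*c/2) + C2*cos(2^(1/3)*sqrt(3)*c/2))*exp(-2^(1/3)*c/2)


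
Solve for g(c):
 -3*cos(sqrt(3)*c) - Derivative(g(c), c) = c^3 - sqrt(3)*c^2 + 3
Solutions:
 g(c) = C1 - c^4/4 + sqrt(3)*c^3/3 - 3*c - sqrt(3)*sin(sqrt(3)*c)


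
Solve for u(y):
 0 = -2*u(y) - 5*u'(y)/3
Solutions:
 u(y) = C1*exp(-6*y/5)


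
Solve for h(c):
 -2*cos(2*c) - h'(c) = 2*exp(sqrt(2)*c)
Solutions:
 h(c) = C1 - sqrt(2)*exp(sqrt(2)*c) - sin(2*c)


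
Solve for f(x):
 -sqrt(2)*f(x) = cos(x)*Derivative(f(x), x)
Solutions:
 f(x) = C1*(sin(x) - 1)^(sqrt(2)/2)/(sin(x) + 1)^(sqrt(2)/2)


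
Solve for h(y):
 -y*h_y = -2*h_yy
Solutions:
 h(y) = C1 + C2*erfi(y/2)


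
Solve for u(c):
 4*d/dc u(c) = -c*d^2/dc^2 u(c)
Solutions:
 u(c) = C1 + C2/c^3


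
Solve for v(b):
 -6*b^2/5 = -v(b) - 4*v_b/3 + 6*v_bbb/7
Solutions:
 v(b) = C1*exp(-42^(1/3)*b*(4*42^(1/3)/(sqrt(3873) + 81)^(1/3) + (sqrt(3873) + 81)^(1/3))/36)*sin(14^(1/3)*3^(1/6)*b*(-3^(2/3)*(sqrt(3873) + 81)^(1/3) + 12*14^(1/3)/(sqrt(3873) + 81)^(1/3))/36) + C2*exp(-42^(1/3)*b*(4*42^(1/3)/(sqrt(3873) + 81)^(1/3) + (sqrt(3873) + 81)^(1/3))/36)*cos(14^(1/3)*3^(1/6)*b*(-3^(2/3)*(sqrt(3873) + 81)^(1/3) + 12*14^(1/3)/(sqrt(3873) + 81)^(1/3))/36) + C3*exp(42^(1/3)*b*(4*42^(1/3)/(sqrt(3873) + 81)^(1/3) + (sqrt(3873) + 81)^(1/3))/18) + 6*b^2/5 - 16*b/5 + 64/15


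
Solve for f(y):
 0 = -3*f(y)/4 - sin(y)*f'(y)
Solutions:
 f(y) = C1*(cos(y) + 1)^(3/8)/(cos(y) - 1)^(3/8)


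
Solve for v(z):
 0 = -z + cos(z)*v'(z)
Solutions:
 v(z) = C1 + Integral(z/cos(z), z)


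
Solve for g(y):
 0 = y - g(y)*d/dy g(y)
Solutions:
 g(y) = -sqrt(C1 + y^2)
 g(y) = sqrt(C1 + y^2)


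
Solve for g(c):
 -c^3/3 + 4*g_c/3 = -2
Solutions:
 g(c) = C1 + c^4/16 - 3*c/2


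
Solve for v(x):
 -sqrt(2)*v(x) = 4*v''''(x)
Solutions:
 v(x) = (C1*sin(2^(1/8)*x/2) + C2*cos(2^(1/8)*x/2))*exp(-2^(1/8)*x/2) + (C3*sin(2^(1/8)*x/2) + C4*cos(2^(1/8)*x/2))*exp(2^(1/8)*x/2)


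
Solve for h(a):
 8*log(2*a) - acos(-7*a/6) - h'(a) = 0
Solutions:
 h(a) = C1 + 8*a*log(a) - a*acos(-7*a/6) - 8*a + 8*a*log(2) - sqrt(36 - 49*a^2)/7


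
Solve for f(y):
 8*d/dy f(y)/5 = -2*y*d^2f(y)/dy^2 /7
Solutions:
 f(y) = C1 + C2/y^(23/5)


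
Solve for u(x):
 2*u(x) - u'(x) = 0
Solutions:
 u(x) = C1*exp(2*x)


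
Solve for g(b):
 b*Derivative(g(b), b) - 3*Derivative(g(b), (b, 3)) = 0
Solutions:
 g(b) = C1 + Integral(C2*airyai(3^(2/3)*b/3) + C3*airybi(3^(2/3)*b/3), b)


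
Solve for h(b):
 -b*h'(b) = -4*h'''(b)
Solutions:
 h(b) = C1 + Integral(C2*airyai(2^(1/3)*b/2) + C3*airybi(2^(1/3)*b/2), b)


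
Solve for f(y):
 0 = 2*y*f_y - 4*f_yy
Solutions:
 f(y) = C1 + C2*erfi(y/2)


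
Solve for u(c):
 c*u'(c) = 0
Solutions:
 u(c) = C1


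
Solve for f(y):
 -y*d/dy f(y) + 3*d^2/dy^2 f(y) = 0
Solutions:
 f(y) = C1 + C2*erfi(sqrt(6)*y/6)


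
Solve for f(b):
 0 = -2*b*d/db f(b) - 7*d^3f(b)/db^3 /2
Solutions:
 f(b) = C1 + Integral(C2*airyai(-14^(2/3)*b/7) + C3*airybi(-14^(2/3)*b/7), b)
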